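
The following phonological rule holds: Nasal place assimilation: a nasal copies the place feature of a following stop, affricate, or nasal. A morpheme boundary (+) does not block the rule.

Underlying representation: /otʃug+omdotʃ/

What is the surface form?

[otʃug+ondotʃ]

/m/ before /d/ (alveolar) → [n]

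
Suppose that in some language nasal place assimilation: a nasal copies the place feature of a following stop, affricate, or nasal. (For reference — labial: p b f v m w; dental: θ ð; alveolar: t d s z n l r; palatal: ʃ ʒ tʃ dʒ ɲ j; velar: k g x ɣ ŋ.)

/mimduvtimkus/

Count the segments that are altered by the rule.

/m/ before /d/ (alveolar) → [n]
/m/ before /k/ (velar) → [ŋ]
2 segments change.

2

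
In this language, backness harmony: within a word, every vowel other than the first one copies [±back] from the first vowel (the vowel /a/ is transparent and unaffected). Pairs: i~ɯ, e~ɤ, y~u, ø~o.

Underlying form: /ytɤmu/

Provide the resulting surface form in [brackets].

[ytemy]

/ɤ/ harmonizes with /y/ ([-back]) → [e]
/u/ harmonizes with /y/ ([-back]) → [y]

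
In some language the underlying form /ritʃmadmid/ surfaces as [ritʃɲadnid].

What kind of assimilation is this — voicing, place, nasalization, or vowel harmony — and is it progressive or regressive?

place assimilation, progressive

/m/→[ɲ] /m/→[n].
Each target copies a feature from the preceding segment, so the direction is progressive.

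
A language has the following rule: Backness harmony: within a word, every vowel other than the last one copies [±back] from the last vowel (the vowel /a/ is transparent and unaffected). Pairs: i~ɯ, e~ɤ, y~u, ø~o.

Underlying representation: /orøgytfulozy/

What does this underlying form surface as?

[ørøgytfyløzy]

/o/ harmonizes with /y/ ([-back]) → [ø]
/u/ harmonizes with /y/ ([-back]) → [y]
/o/ harmonizes with /y/ ([-back]) → [ø]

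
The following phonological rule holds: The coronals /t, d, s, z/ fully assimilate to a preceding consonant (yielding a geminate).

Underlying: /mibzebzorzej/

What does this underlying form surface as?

[mibbebborrej]

/z/ after /b/ → [b] (total assimilation)
/z/ after /b/ → [b] (total assimilation)
/z/ after /r/ → [r] (total assimilation)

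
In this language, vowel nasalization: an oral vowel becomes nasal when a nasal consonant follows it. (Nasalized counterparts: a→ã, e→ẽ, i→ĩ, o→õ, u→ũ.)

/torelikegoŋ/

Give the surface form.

/o/ before nasal /ŋ/ → [õ]

[torelikegõŋ]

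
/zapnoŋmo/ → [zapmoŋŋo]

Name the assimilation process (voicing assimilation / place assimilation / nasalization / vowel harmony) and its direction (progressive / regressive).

place assimilation, progressive

/n/→[m] /m/→[ŋ].
Each target copies a feature from the preceding segment, so the direction is progressive.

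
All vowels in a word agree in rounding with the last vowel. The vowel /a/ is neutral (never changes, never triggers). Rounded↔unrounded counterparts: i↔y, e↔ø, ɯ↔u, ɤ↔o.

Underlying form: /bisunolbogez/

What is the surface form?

[bisɯnɤlbɤgez]

/u/ harmonizes with /e/ ([-round]) → [ɯ]
/o/ harmonizes with /e/ ([-round]) → [ɤ]
/o/ harmonizes with /e/ ([-round]) → [ɤ]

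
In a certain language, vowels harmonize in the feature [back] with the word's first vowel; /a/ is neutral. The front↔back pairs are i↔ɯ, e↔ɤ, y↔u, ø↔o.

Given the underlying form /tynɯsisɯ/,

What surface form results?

[tynisisi]

/ɯ/ harmonizes with /y/ ([-back]) → [i]
/ɯ/ harmonizes with /y/ ([-back]) → [i]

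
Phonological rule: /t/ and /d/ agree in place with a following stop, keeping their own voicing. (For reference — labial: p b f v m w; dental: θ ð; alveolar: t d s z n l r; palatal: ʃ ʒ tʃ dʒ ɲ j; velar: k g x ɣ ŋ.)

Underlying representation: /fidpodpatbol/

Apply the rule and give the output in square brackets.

/d/ before /p/ (labial) → [b]
/d/ before /p/ (labial) → [b]
/t/ before /b/ (labial) → [p]

[fibpobpapbol]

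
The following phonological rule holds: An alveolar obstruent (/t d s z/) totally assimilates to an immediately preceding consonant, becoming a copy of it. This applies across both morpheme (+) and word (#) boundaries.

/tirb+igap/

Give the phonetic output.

[tirb+igap]

no segment meets the rule's conditions; no change.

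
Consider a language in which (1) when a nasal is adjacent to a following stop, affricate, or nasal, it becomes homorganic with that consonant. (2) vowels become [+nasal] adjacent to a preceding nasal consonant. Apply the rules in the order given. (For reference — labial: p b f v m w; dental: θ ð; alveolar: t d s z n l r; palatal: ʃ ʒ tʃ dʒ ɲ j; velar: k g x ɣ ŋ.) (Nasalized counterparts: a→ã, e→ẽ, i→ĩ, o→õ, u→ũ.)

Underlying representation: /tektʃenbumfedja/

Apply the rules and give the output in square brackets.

[tektʃembumfedja]

Rule 1: /n/ before /b/ (labial) → [m]
After rule 1: tektʃembumfedja
Rule 2: no segment meets the rule's conditions; no change.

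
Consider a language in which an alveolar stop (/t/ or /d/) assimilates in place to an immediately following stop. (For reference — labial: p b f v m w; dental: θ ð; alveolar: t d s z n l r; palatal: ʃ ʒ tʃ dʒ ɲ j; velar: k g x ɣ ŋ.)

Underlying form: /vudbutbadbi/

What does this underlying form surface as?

/d/ before /b/ (labial) → [b]
/t/ before /b/ (labial) → [p]
/d/ before /b/ (labial) → [b]

[vubbupbabbi]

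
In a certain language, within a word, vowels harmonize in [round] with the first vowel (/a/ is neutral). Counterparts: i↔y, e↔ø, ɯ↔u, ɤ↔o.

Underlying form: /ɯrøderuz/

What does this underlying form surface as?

/ø/ harmonizes with /ɯ/ ([-round]) → [e]
/u/ harmonizes with /ɯ/ ([-round]) → [ɯ]

[ɯrederɯz]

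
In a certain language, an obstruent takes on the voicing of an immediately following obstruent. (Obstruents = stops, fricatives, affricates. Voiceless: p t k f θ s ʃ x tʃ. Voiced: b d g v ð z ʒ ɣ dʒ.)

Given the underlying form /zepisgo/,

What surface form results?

[zepizgo]

/s/ before /g/ (voiced) → [z]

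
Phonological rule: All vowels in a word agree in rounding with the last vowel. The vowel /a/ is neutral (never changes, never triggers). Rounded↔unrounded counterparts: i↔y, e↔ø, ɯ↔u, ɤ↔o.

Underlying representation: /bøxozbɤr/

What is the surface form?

/ø/ harmonizes with /ɤ/ ([-round]) → [e]
/o/ harmonizes with /ɤ/ ([-round]) → [ɤ]

[bexɤzbɤr]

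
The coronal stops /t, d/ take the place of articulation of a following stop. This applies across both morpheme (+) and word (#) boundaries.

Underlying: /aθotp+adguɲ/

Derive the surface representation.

/t/ before /p/ (labial) → [p]
/d/ before /g/ (velar) → [g]

[aθopp+agguɲ]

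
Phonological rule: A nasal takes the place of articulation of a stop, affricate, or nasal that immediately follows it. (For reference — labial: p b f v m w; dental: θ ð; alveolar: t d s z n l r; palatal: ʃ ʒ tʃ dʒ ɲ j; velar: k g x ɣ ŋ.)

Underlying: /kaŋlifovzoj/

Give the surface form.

[kaŋlifovzoj]

no segment meets the rule's conditions; no change.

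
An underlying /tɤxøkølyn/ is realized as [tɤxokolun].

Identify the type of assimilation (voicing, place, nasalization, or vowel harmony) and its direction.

/ø/→[o] /ø/→[o] /y/→[u].
Vowels agree with the first vowel, so the harmony is progressive.

vowel harmony, progressive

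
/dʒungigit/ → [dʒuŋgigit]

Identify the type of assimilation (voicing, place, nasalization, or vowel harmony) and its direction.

place assimilation, regressive

/n/→[ŋ].
Each target copies a feature from the following segment, so the direction is regressive.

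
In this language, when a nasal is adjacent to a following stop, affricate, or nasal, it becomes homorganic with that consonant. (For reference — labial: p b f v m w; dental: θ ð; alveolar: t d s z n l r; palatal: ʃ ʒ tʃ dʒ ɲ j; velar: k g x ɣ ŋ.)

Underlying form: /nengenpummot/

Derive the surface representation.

[neŋgempummot]

/n/ before /g/ (velar) → [ŋ]
/n/ before /p/ (labial) → [m]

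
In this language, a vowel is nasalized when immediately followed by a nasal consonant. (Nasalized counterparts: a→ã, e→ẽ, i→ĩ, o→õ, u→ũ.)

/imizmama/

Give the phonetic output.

/i/ before nasal /m/ → [ĩ]
/a/ before nasal /m/ → [ã]

[ĩmizmãma]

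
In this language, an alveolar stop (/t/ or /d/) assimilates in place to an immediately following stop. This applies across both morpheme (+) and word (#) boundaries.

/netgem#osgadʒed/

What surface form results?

/t/ before /g/ (velar) → [k]

[nekgem#osgadʒed]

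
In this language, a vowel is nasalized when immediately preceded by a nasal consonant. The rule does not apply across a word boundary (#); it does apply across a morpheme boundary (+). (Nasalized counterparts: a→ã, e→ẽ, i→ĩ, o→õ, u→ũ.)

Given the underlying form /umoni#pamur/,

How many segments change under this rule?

3

/o/ after nasal /m/ → [õ]
/i/ after nasal /n/ → [ĩ]
/u/ after nasal /m/ → [ũ]
3 segments change.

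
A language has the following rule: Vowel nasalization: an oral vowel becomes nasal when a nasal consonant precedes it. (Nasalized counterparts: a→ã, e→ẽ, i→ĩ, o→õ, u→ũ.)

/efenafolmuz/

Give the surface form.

/a/ after nasal /n/ → [ã]
/u/ after nasal /m/ → [ũ]

[efenãfolmũz]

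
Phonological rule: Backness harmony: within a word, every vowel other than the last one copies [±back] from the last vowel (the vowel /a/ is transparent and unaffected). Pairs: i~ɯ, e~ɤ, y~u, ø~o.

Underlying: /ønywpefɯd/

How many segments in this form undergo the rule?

/ø/ harmonizes with /ɯ/ ([+back]) → [o]
/y/ harmonizes with /ɯ/ ([+back]) → [u]
/e/ harmonizes with /ɯ/ ([+back]) → [ɤ]
3 segments change.

3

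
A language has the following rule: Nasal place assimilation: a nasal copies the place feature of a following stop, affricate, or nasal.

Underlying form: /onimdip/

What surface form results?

/m/ before /d/ (alveolar) → [n]

[onindip]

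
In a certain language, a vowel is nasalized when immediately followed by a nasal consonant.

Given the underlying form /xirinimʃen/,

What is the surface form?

/i/ before nasal /n/ → [ĩ]
/i/ before nasal /m/ → [ĩ]
/e/ before nasal /n/ → [ẽ]

[xirĩnĩmʃẽn]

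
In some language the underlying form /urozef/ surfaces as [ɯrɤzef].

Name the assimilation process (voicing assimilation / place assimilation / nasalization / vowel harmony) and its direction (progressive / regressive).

vowel harmony, regressive

/u/→[ɯ] /o/→[ɤ].
Vowels agree with the last vowel, so the harmony is regressive.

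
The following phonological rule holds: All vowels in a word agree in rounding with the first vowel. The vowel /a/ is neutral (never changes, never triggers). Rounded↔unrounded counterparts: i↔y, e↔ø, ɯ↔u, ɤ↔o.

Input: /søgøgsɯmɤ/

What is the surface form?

[søgøgsumo]

/ɯ/ harmonizes with /ø/ ([+round]) → [u]
/ɤ/ harmonizes with /ø/ ([+round]) → [o]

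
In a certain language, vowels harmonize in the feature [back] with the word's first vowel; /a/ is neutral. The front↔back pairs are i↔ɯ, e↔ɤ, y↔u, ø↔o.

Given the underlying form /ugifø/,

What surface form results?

/i/ harmonizes with /u/ ([+back]) → [ɯ]
/ø/ harmonizes with /u/ ([+back]) → [o]

[ugɯfo]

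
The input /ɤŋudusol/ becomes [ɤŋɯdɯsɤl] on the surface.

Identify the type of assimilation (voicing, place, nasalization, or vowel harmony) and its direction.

/u/→[ɯ] /u/→[ɯ] /o/→[ɤ].
Vowels agree with the first vowel, so the harmony is progressive.

vowel harmony, progressive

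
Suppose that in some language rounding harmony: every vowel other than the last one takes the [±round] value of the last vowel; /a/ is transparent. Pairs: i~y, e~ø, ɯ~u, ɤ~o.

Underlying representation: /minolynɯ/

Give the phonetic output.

[minɤlinɯ]

/o/ harmonizes with /ɯ/ ([-round]) → [ɤ]
/y/ harmonizes with /ɯ/ ([-round]) → [i]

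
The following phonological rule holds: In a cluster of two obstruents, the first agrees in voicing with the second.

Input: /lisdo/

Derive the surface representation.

/s/ before /d/ (voiced) → [z]

[lizdo]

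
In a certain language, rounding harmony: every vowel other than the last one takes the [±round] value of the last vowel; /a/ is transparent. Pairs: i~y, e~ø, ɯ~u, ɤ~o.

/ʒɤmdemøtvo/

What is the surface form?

/ɤ/ harmonizes with /o/ ([+round]) → [o]
/e/ harmonizes with /o/ ([+round]) → [ø]

[ʒomdømøtvo]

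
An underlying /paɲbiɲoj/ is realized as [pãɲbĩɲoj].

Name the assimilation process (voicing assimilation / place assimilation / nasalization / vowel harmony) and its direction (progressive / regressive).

nasalization, regressive

/a/→[ã] /i/→[ĩ].
Each target copies a feature from the following segment, so the direction is regressive.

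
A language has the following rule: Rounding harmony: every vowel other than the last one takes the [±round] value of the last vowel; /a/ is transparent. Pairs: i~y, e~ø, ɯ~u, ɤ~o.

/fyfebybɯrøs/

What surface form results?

/e/ harmonizes with /ø/ ([+round]) → [ø]
/ɯ/ harmonizes with /ø/ ([+round]) → [u]

[fyføbyburøs]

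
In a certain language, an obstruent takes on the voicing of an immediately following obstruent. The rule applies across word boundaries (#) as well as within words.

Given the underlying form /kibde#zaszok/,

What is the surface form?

/s/ before /z/ (voiced) → [z]

[kibde#zazzok]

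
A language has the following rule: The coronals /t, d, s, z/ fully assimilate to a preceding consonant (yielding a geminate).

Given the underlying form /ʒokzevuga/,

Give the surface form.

[ʒokkevuga]

/z/ after /k/ → [k] (total assimilation)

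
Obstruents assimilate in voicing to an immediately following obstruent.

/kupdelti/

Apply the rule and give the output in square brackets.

/p/ before /d/ (voiced) → [b]

[kubdelti]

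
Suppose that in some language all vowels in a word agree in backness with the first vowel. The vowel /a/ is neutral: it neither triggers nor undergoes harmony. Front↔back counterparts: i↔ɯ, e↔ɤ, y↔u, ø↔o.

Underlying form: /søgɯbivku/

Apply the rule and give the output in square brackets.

[søgibivky]

/ɯ/ harmonizes with /ø/ ([-back]) → [i]
/u/ harmonizes with /ø/ ([-back]) → [y]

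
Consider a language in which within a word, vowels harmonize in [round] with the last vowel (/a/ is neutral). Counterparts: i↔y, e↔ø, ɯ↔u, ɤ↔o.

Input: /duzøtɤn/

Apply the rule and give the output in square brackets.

/u/ harmonizes with /ɤ/ ([-round]) → [ɯ]
/ø/ harmonizes with /ɤ/ ([-round]) → [e]

[dɯzetɤn]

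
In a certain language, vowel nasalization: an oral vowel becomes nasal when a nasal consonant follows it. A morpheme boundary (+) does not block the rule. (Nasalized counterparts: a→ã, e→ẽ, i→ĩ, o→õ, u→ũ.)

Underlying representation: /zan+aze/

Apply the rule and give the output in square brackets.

[zãn+aze]

/a/ before nasal /n/ → [ã]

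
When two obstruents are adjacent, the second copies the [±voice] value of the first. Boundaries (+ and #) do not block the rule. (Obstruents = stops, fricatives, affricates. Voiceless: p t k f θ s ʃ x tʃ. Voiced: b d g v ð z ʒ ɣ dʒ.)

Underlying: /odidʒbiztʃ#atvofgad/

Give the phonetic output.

[odidʒbizdʒ#atfofkad]

/tʃ/ after /z/ (voiced) → [dʒ]
/v/ after /t/ (voiceless) → [f]
/g/ after /f/ (voiceless) → [k]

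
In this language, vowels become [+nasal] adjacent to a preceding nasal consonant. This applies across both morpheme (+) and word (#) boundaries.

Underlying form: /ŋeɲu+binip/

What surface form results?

[ŋẽɲũ+binĩp]

/e/ after nasal /ŋ/ → [ẽ]
/u/ after nasal /ɲ/ → [ũ]
/i/ after nasal /n/ → [ĩ]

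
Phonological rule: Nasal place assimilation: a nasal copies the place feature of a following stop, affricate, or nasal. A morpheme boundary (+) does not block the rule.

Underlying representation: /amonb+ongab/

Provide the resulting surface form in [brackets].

[amomb+oŋgab]

/n/ before /b/ (labial) → [m]
/n/ before /g/ (velar) → [ŋ]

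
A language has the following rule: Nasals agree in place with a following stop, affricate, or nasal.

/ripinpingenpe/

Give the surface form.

/n/ before /p/ (labial) → [m]
/n/ before /g/ (velar) → [ŋ]
/n/ before /p/ (labial) → [m]

[ripimpiŋgempe]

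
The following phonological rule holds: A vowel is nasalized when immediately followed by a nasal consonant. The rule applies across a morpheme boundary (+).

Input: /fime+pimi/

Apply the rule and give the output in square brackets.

[fĩme+pĩmi]

/i/ before nasal /m/ → [ĩ]
/i/ before nasal /m/ → [ĩ]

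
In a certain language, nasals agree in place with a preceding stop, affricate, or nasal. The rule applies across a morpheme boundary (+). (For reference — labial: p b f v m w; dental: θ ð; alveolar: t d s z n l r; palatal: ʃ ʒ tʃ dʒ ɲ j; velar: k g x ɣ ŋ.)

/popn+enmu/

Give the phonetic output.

/n/ after /p/ (labial) → [m]
/m/ after /n/ (alveolar) → [n]

[popm+ennu]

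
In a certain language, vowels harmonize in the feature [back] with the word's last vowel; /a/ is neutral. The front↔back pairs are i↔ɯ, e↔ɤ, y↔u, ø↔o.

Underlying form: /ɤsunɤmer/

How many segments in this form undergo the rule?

3

/ɤ/ harmonizes with /e/ ([-back]) → [e]
/u/ harmonizes with /e/ ([-back]) → [y]
/ɤ/ harmonizes with /e/ ([-back]) → [e]
3 segments change.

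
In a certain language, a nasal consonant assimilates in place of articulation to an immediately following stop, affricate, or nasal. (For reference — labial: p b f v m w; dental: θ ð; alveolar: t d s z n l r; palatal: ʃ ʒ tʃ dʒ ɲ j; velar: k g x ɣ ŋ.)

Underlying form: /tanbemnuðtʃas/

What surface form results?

/n/ before /b/ (labial) → [m]
/m/ before /n/ (alveolar) → [n]

[tambennuðtʃas]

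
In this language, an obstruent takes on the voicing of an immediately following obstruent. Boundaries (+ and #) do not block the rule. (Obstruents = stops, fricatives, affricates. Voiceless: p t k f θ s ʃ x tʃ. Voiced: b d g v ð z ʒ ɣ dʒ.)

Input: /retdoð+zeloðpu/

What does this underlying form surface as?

[reddoð+zeloθpu]

/t/ before /d/ (voiced) → [d]
/ð/ before /p/ (voiceless) → [θ]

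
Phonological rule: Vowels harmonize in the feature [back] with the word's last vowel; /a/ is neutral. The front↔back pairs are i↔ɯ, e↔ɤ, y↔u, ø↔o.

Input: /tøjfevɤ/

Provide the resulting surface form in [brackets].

[tojfɤvɤ]

/ø/ harmonizes with /ɤ/ ([+back]) → [o]
/e/ harmonizes with /ɤ/ ([+back]) → [ɤ]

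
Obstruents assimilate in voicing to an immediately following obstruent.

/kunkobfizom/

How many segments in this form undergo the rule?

1

/b/ before /f/ (voiceless) → [p]
1 segment changes.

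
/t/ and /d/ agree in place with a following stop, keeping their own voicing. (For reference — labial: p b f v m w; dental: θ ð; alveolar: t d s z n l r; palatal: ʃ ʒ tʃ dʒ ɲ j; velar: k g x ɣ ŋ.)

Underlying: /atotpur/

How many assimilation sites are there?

1

/t/ before /p/ (labial) → [p]
1 segment changes.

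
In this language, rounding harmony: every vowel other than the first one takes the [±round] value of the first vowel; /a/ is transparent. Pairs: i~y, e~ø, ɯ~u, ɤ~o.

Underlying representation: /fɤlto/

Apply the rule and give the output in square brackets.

/o/ harmonizes with /ɤ/ ([-round]) → [ɤ]

[fɤltɤ]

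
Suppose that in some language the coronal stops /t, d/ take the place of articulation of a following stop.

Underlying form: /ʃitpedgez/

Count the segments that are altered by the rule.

/t/ before /p/ (labial) → [p]
/d/ before /g/ (velar) → [g]
2 segments change.

2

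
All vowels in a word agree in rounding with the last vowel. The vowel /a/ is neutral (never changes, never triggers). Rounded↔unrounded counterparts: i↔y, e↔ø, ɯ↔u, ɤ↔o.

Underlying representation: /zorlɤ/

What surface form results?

[zɤrlɤ]

/o/ harmonizes with /ɤ/ ([-round]) → [ɤ]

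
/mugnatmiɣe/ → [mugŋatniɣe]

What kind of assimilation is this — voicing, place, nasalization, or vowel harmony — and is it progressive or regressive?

/n/→[ŋ] /m/→[n].
Each target copies a feature from the preceding segment, so the direction is progressive.

place assimilation, progressive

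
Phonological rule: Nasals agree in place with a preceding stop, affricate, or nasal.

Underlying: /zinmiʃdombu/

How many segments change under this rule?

/m/ after /n/ (alveolar) → [n]
1 segment changes.

1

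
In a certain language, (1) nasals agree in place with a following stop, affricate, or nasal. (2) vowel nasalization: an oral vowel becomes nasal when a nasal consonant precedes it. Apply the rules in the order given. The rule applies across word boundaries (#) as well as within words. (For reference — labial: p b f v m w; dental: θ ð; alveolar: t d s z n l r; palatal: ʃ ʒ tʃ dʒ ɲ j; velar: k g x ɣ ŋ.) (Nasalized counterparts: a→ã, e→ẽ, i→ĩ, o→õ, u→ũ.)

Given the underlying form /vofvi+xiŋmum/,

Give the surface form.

Rule 1: /ŋ/ before /m/ (labial) → [m]
After rule 1: vofvi+ximmum
Rule 2: /u/ after nasal /m/ → [ũ]

[vofvi+ximmũm]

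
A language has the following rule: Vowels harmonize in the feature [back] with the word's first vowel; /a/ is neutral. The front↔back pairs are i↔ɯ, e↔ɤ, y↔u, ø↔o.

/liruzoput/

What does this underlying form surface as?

[liryzøpyt]

/u/ harmonizes with /i/ ([-back]) → [y]
/o/ harmonizes with /i/ ([-back]) → [ø]
/u/ harmonizes with /i/ ([-back]) → [y]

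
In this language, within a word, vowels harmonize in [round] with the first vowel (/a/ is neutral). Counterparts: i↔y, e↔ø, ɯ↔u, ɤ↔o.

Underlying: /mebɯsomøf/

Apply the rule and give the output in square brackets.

[mebɯsɤmef]

/o/ harmonizes with /e/ ([-round]) → [ɤ]
/ø/ harmonizes with /e/ ([-round]) → [e]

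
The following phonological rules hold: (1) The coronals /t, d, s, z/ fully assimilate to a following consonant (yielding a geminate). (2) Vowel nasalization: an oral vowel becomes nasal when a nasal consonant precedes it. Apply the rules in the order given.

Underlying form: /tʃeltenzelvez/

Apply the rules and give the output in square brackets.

[tʃeltenzelvez]

Rule 1: no segment meets the rule's conditions; no change.
After rule 1: tʃeltenzelvez
Rule 2: no segment meets the rule's conditions; no change.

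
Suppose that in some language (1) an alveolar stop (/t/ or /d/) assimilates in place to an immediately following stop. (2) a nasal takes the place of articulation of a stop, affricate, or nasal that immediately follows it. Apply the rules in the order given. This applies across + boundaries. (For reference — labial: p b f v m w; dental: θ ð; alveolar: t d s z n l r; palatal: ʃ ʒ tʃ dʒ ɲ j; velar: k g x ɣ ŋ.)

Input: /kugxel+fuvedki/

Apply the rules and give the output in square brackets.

[kugxel+fuvegki]

Rule 1: /d/ before /k/ (velar) → [g]
After rule 1: kugxel+fuvegki
Rule 2: no segment meets the rule's conditions; no change.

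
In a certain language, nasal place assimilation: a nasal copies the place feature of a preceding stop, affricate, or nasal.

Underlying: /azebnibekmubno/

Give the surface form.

[azebmibekŋubmo]

/n/ after /b/ (labial) → [m]
/m/ after /k/ (velar) → [ŋ]
/n/ after /b/ (labial) → [m]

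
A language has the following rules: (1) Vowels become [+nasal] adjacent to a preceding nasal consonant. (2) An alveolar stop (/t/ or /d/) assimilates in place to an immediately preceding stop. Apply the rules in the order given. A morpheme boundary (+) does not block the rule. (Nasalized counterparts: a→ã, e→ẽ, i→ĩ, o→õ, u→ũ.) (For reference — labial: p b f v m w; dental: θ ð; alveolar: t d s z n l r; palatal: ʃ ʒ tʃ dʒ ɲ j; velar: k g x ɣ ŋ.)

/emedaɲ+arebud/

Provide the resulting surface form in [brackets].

[emẽdaɲ+ãrebud]

Rule 1: /e/ after nasal /m/ → [ẽ]
Rule 1: /a/ after nasal /ɲ/ → [ã]
After rule 1: emẽdaɲ+ãrebud
Rule 2: no segment meets the rule's conditions; no change.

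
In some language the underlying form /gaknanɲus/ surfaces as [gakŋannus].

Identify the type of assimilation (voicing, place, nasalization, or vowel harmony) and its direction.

place assimilation, progressive

/n/→[ŋ] /ɲ/→[n].
Each target copies a feature from the preceding segment, so the direction is progressive.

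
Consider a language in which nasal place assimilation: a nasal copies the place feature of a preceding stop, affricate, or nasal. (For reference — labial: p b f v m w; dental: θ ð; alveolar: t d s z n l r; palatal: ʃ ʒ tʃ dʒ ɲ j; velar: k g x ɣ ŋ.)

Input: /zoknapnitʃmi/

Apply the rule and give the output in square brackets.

/n/ after /k/ (velar) → [ŋ]
/n/ after /p/ (labial) → [m]
/m/ after /tʃ/ (palatal) → [ɲ]

[zokŋapmitʃɲi]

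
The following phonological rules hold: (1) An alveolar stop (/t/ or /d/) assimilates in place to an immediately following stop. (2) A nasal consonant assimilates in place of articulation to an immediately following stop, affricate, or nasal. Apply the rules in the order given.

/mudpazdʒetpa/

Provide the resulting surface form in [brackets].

Rule 1: /d/ before /p/ (labial) → [b]
Rule 1: /t/ before /p/ (labial) → [p]
After rule 1: mubpazdʒeppa
Rule 2: no segment meets the rule's conditions; no change.

[mubpazdʒeppa]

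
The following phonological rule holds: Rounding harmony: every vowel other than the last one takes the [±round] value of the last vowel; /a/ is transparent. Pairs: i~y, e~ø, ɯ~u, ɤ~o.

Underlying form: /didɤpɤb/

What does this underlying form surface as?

no segment meets the rule's conditions; no change.

[didɤpɤb]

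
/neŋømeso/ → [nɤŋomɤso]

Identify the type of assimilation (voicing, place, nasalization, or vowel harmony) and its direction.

/e/→[ɤ] /ø/→[o] /e/→[ɤ].
Vowels agree with the last vowel, so the harmony is regressive.

vowel harmony, regressive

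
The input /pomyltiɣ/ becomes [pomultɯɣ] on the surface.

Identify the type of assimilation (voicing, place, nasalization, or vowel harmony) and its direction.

vowel harmony, progressive

/y/→[u] /i/→[ɯ].
Vowels agree with the first vowel, so the harmony is progressive.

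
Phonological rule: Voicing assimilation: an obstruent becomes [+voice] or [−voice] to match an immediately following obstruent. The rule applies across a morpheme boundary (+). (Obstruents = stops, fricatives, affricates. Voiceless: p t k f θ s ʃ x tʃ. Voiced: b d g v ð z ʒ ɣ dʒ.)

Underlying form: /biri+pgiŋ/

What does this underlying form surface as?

[biri+bgiŋ]

/p/ before /g/ (voiced) → [b]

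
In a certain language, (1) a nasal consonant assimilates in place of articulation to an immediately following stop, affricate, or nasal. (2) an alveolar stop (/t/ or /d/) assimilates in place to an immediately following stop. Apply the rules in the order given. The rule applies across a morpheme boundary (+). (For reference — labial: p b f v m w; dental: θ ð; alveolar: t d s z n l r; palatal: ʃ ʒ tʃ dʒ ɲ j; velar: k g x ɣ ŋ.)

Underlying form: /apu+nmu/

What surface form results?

[apu+mmu]

Rule 1: /n/ before /m/ (labial) → [m]
After rule 1: apu+mmu
Rule 2: no segment meets the rule's conditions; no change.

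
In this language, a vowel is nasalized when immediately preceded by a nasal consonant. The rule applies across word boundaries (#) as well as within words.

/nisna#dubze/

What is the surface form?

[nĩsnã#dubze]

/i/ after nasal /n/ → [ĩ]
/a/ after nasal /n/ → [ã]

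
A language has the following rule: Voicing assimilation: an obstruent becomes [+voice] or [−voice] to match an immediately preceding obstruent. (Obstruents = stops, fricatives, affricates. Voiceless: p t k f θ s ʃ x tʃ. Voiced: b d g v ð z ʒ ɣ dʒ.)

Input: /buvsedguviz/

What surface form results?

/s/ after /v/ (voiced) → [z]

[buvzedguviz]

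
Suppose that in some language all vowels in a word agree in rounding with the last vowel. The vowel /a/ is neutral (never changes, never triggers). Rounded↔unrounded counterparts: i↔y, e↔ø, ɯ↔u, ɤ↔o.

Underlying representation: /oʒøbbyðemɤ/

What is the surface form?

/o/ harmonizes with /ɤ/ ([-round]) → [ɤ]
/ø/ harmonizes with /ɤ/ ([-round]) → [e]
/y/ harmonizes with /ɤ/ ([-round]) → [i]

[ɤʒebbiðemɤ]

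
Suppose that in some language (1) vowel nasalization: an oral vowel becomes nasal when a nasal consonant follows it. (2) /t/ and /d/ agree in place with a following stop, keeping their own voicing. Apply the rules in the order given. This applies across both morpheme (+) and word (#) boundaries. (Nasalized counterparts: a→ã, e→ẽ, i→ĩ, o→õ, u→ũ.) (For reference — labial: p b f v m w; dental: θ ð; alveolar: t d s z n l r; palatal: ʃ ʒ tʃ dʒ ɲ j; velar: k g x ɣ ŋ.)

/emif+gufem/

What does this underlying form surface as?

[ẽmif+gufẽm]

Rule 1: /e/ before nasal /m/ → [ẽ]
Rule 1: /e/ before nasal /m/ → [ẽ]
After rule 1: ẽmif+gufẽm
Rule 2: no segment meets the rule's conditions; no change.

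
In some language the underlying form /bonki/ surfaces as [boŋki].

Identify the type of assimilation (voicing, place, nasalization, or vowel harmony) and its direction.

place assimilation, regressive

/n/→[ŋ].
Each target copies a feature from the following segment, so the direction is regressive.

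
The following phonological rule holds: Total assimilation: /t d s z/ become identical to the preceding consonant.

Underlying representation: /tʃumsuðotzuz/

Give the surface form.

/s/ after /m/ → [m] (total assimilation)
/z/ after /t/ → [t] (total assimilation)

[tʃummuðottuz]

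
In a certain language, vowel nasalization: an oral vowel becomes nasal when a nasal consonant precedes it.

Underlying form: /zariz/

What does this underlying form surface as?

[zariz]

no segment meets the rule's conditions; no change.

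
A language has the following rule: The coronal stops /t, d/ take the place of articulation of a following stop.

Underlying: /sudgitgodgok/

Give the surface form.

/d/ before /g/ (velar) → [g]
/t/ before /g/ (velar) → [k]
/d/ before /g/ (velar) → [g]

[suggikgoggok]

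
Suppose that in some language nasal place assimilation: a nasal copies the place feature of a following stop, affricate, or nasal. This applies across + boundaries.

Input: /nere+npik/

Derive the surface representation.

/n/ before /p/ (labial) → [m]

[nere+mpik]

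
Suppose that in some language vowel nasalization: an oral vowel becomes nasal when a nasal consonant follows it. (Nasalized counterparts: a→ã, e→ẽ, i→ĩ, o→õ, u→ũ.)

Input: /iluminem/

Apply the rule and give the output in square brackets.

/u/ before nasal /m/ → [ũ]
/i/ before nasal /n/ → [ĩ]
/e/ before nasal /m/ → [ẽ]

[ilũmĩnẽm]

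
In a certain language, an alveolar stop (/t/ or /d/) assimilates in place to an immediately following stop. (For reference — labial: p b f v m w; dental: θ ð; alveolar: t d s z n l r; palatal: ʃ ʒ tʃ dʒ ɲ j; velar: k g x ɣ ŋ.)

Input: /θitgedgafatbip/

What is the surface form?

[θikgeggafapbip]

/t/ before /g/ (velar) → [k]
/d/ before /g/ (velar) → [g]
/t/ before /b/ (labial) → [p]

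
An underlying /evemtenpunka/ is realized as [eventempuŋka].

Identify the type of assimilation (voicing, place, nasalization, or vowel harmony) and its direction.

place assimilation, regressive

/m/→[n] /n/→[m] /n/→[ŋ].
Each target copies a feature from the following segment, so the direction is regressive.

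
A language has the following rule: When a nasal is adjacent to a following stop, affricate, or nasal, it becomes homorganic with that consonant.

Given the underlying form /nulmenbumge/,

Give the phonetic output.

[nulmembuŋge]

/n/ before /b/ (labial) → [m]
/m/ before /g/ (velar) → [ŋ]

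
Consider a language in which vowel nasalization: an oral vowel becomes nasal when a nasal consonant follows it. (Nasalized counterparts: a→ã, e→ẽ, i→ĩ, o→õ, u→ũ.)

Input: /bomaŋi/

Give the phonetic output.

/o/ before nasal /m/ → [õ]
/a/ before nasal /ŋ/ → [ã]

[bõmãŋi]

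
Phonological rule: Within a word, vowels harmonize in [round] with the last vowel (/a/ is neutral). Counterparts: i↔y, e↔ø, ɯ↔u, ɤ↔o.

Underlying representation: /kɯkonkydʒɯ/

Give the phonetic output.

[kɯkɤnkidʒɯ]

/o/ harmonizes with /ɯ/ ([-round]) → [ɤ]
/y/ harmonizes with /ɯ/ ([-round]) → [i]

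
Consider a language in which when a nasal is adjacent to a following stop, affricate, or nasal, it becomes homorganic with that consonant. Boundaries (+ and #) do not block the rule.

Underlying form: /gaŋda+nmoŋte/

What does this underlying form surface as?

[ganda+mmonte]

/ŋ/ before /d/ (alveolar) → [n]
/n/ before /m/ (labial) → [m]
/ŋ/ before /t/ (alveolar) → [n]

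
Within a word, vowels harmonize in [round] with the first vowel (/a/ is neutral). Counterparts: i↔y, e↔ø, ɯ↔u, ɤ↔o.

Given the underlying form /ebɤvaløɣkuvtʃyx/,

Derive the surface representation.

/ø/ harmonizes with /e/ ([-round]) → [e]
/u/ harmonizes with /e/ ([-round]) → [ɯ]
/y/ harmonizes with /e/ ([-round]) → [i]

[ebɤvaleɣkɯvtʃix]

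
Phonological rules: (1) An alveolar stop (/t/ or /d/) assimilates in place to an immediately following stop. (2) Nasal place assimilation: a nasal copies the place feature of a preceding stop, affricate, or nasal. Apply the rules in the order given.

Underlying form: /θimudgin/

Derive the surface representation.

[θimuggin]

Rule 1: /d/ before /g/ (velar) → [g]
After rule 1: θimuggin
Rule 2: no segment meets the rule's conditions; no change.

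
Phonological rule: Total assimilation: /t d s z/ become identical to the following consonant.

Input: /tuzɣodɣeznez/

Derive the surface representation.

[tuɣɣoɣɣennez]

/z/ before /ɣ/ → [ɣ] (total assimilation)
/d/ before /ɣ/ → [ɣ] (total assimilation)
/z/ before /n/ → [n] (total assimilation)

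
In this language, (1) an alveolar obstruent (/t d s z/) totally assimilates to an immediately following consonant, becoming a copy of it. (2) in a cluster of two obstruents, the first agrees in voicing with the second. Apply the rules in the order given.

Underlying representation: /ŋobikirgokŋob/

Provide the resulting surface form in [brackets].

Rule 1: no segment meets the rule's conditions; no change.
After rule 1: ŋobikirgokŋob
Rule 2: no segment meets the rule's conditions; no change.

[ŋobikirgokŋob]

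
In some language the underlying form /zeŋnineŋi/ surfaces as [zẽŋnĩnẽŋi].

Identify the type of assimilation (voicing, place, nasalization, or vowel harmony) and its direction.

/e/→[ẽ] /i/→[ĩ] /e/→[ẽ].
Each target copies a feature from the following segment, so the direction is regressive.

nasalization, regressive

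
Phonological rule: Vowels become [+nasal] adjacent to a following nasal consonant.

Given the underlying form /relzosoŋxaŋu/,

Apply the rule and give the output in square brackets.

/o/ before nasal /ŋ/ → [õ]
/a/ before nasal /ŋ/ → [ã]

[relzosõŋxãŋu]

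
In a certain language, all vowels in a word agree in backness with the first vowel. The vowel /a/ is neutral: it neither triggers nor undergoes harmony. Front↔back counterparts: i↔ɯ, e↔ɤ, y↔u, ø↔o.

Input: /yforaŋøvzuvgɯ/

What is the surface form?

/o/ harmonizes with /y/ ([-back]) → [ø]
/u/ harmonizes with /y/ ([-back]) → [y]
/ɯ/ harmonizes with /y/ ([-back]) → [i]

[yføraŋøvzyvgi]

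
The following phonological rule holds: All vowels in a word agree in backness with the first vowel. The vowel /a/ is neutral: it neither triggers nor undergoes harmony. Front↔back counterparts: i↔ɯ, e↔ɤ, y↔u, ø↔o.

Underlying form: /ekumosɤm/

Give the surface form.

[ekymøsem]

/u/ harmonizes with /e/ ([-back]) → [y]
/o/ harmonizes with /e/ ([-back]) → [ø]
/ɤ/ harmonizes with /e/ ([-back]) → [e]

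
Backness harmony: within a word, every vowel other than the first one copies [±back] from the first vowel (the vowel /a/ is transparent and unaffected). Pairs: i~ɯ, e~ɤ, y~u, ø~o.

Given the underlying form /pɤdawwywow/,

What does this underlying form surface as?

[pɤdawwuwow]

/y/ harmonizes with /ɤ/ ([+back]) → [u]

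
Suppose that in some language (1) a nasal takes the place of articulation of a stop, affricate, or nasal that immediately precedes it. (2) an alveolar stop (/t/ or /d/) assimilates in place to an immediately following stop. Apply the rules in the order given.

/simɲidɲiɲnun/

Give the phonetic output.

[simmidniɲɲun]

Rule 1: /ɲ/ after /m/ (labial) → [m]
Rule 1: /ɲ/ after /d/ (alveolar) → [n]
Rule 1: /n/ after /ɲ/ (palatal) → [ɲ]
After rule 1: simmidniɲɲun
Rule 2: no segment meets the rule's conditions; no change.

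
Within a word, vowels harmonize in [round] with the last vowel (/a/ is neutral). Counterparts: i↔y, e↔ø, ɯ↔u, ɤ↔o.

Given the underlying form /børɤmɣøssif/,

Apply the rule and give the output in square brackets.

[berɤmɣessif]

/ø/ harmonizes with /i/ ([-round]) → [e]
/ø/ harmonizes with /i/ ([-round]) → [e]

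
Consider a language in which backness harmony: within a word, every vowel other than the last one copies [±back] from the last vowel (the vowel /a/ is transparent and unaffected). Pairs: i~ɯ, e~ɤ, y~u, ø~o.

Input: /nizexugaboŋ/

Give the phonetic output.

/i/ harmonizes with /o/ ([+back]) → [ɯ]
/e/ harmonizes with /o/ ([+back]) → [ɤ]

[nɯzɤxugaboŋ]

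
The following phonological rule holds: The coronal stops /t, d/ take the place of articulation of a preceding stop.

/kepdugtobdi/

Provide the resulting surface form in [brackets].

/d/ after /p/ (labial) → [b]
/t/ after /g/ (velar) → [k]
/d/ after /b/ (labial) → [b]

[kepbugkobbi]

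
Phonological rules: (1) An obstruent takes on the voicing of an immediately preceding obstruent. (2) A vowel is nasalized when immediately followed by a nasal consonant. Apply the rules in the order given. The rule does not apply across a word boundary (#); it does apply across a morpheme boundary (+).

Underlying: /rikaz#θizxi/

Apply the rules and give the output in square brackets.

Rule 1: /x/ after /z/ (voiced) → [ɣ]
After rule 1: rikaz#θizɣi
Rule 2: no segment meets the rule's conditions; no change.

[rikaz#θizɣi]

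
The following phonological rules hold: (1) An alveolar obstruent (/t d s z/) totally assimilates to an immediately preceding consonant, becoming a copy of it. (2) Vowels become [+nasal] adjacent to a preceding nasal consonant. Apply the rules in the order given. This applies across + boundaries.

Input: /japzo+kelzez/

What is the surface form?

Rule 1: /z/ after /p/ → [p] (total assimilation)
Rule 1: /z/ after /l/ → [l] (total assimilation)
After rule 1: jappo+kellez
Rule 2: no segment meets the rule's conditions; no change.

[jappo+kellez]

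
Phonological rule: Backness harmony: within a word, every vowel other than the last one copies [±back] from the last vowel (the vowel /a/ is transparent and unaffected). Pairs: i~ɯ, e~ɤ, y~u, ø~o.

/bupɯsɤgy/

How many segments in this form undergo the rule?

3

/u/ harmonizes with /y/ ([-back]) → [y]
/ɯ/ harmonizes with /y/ ([-back]) → [i]
/ɤ/ harmonizes with /y/ ([-back]) → [e]
3 segments change.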